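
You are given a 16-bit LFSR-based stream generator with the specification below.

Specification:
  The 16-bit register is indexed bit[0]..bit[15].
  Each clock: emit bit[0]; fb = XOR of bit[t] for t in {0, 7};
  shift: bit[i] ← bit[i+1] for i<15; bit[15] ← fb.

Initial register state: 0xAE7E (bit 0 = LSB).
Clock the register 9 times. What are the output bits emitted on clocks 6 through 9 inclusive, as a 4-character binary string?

reg_0 = 0xAE7E
clock 1: out=0, reg = 0x573F
clock 2: out=1, reg = 0xAB9F
clock 3: out=1, reg = 0x55CF
clock 4: out=1, reg = 0x2AE7
clock 5: out=1, reg = 0x1573
clock 6: out=1, reg = 0x8AB9
clock 7: out=1, reg = 0x455C
clock 8: out=0, reg = 0x22AE
clock 9: out=0, reg = 0x9157

1100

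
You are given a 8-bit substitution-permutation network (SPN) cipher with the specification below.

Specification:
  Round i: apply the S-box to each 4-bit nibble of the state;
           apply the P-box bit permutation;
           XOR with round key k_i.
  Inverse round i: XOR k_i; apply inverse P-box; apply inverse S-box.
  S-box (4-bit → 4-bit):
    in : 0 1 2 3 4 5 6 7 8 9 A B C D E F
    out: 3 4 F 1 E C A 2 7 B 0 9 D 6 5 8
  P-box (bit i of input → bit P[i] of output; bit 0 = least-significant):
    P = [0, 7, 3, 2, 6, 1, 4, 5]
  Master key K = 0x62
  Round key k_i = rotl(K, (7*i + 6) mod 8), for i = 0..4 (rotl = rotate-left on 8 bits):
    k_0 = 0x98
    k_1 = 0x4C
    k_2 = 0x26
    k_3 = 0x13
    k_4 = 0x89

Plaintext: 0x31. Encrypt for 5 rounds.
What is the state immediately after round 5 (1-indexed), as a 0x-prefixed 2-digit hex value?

0x16

s_0 = plaintext = 0x31
s_1 = Round(s_0, k_0) = 0xD0
s_2 = Round(s_1, k_1) = 0xDF
s_3 = Round(s_2, k_2) = 0x30
s_4 = Round(s_3, k_3) = 0xD2
s_5 = Round(s_4, k_4) = 0x16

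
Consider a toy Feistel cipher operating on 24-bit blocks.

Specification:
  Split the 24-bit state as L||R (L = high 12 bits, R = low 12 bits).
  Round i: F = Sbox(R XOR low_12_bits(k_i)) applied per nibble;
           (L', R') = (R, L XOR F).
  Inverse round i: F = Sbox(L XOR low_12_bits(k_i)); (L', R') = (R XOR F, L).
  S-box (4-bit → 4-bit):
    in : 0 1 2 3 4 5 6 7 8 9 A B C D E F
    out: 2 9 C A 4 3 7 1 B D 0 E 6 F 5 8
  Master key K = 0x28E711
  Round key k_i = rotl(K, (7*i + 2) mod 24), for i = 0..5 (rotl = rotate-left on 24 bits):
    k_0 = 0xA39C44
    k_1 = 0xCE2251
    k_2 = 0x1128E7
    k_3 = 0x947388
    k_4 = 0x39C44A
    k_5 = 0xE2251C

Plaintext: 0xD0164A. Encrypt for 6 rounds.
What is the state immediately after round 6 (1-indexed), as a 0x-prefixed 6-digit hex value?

0xBF464F

s_0 = plaintext = 0xD0164A
s_1 = Round(s_0, k_0) = 0x64AD24
s_2 = Round(s_1, k_1) = 0xD24E59
s_3 = Round(s_2, k_2) = 0xE59AC1
s_4 = Round(s_3, k_3) = 0xAC1314
s_5 = Round(s_4, k_4) = 0x314BF4
s_6 = Round(s_5, k_5) = 0xBF464F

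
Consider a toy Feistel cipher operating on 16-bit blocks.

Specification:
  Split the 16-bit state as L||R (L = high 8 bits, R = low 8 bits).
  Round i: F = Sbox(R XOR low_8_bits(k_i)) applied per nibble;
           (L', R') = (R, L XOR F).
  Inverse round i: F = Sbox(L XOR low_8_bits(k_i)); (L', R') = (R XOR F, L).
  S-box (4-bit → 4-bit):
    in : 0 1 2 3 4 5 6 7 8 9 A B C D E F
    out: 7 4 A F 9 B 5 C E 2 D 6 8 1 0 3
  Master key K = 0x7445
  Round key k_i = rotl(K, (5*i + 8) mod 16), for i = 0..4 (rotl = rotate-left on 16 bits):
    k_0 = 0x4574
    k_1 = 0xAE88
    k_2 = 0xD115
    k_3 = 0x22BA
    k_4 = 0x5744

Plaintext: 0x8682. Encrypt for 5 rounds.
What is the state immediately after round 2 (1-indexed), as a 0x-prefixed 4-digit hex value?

s_0 = plaintext = 0x8682
s_1 = Round(s_0, k_0) = 0x82B3
s_2 = Round(s_1, k_1) = 0xB374
s_3 = Round(s_2, k_2) = 0x74E7
s_4 = Round(s_3, k_3) = 0xE7C5
s_5 = Round(s_4, k_4) = 0xC503

0xB374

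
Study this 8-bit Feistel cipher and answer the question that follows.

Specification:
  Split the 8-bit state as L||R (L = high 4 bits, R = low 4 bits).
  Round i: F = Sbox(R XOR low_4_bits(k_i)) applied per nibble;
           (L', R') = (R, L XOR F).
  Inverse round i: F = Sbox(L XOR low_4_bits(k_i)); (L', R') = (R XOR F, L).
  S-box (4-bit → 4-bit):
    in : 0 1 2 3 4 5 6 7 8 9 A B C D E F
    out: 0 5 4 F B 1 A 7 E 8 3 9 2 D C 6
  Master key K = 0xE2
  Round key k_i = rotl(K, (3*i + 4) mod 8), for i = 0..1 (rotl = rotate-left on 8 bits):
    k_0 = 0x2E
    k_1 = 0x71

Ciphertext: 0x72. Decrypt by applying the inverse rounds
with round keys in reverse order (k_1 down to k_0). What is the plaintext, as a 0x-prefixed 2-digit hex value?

s_0 = ciphertext = 0x72
s_1 = InvRound(s_0, k_1) = 0x87
s_2 = InvRound(s_1, k_0) = 0xD8

0xD8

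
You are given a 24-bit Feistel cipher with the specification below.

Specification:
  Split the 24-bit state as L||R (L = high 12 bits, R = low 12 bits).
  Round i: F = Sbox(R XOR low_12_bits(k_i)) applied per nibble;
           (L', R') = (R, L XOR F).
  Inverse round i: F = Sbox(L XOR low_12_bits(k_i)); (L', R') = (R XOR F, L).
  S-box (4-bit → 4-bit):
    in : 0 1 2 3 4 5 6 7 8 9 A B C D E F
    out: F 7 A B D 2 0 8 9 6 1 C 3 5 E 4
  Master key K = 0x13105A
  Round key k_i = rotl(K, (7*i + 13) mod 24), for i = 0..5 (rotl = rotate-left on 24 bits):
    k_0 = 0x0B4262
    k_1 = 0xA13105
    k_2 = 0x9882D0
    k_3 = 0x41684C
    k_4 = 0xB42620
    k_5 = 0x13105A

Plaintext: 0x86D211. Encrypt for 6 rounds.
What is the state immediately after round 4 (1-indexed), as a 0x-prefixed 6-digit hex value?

0x847D06

s_0 = plaintext = 0x86D211
s_1 = Round(s_0, k_0) = 0x2117E6
s_2 = Round(s_1, k_1) = 0x7E62FA
s_3 = Round(s_2, k_2) = 0x2FA847
s_4 = Round(s_3, k_3) = 0x847D06
s_5 = Round(s_4, k_4) = 0xD064E7
s_6 = Round(s_5, k_5) = 0x4E70C3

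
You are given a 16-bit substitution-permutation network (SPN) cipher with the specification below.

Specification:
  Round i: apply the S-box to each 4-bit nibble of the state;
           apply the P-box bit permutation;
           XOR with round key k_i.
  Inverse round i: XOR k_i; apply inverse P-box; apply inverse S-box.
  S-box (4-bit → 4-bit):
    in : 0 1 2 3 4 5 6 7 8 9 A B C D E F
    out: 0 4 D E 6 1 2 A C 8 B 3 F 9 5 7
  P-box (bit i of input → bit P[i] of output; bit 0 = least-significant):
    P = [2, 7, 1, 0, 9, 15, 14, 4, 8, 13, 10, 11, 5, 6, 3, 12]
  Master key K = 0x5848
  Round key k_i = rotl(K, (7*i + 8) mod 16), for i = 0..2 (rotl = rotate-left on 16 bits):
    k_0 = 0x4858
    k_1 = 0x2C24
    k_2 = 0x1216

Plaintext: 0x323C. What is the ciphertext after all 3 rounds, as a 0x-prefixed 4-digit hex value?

s_0 = plaintext = 0x323C
s_1 = Round(s_0, k_0) = 0x9587
s_2 = Round(s_1, k_1) = 0x7DB5
s_3 = Round(s_2, k_2) = 0x8952

0x8952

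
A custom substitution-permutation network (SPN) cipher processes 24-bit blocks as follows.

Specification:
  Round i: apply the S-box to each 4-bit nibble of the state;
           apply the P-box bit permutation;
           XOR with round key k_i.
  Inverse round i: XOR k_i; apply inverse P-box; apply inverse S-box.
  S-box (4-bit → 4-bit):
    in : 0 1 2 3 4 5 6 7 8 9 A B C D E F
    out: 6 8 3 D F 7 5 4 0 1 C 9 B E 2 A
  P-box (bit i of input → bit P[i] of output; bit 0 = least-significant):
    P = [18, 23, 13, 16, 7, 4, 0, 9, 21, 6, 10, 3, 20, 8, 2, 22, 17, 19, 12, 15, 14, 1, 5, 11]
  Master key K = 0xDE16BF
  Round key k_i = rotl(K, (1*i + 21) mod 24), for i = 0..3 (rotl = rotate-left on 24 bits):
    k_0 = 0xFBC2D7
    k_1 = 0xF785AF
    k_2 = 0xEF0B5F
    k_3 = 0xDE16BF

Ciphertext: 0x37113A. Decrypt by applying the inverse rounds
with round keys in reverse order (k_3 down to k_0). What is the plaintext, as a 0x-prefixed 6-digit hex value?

s_0 = ciphertext = 0x37113A
s_1 = InvRound(s_0, k_3) = 0x8ED63F
s_2 = InvRound(s_1, k_2) = 0x3AF581
s_3 = InvRound(s_2, k_1) = 0x50A184
s_4 = InvRound(s_3, k_0) = 0x22E2DD

0x22E2DD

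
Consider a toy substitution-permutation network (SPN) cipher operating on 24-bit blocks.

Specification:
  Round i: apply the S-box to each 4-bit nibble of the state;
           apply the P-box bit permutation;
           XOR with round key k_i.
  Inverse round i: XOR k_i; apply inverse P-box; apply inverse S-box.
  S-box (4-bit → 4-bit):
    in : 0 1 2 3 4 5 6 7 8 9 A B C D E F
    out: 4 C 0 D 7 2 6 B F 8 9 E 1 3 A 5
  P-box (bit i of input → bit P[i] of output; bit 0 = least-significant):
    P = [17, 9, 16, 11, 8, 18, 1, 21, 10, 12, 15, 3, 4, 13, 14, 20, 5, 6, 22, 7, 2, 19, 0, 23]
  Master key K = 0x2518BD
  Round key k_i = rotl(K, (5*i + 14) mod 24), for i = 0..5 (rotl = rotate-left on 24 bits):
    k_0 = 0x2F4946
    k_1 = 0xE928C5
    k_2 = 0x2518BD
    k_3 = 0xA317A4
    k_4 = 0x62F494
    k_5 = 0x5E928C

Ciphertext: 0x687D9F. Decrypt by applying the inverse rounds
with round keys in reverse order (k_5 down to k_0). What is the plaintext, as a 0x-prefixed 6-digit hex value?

0xC908FE

s_0 = ciphertext = 0x687D9F
s_1 = InvRound(s_0, k_5) = 0x028F87
s_2 = InvRound(s_1, k_4) = 0x00453E
s_3 = InvRound(s_2, k_3) = 0x99FE14
s_4 = InvRound(s_3, k_2) = 0xBAB3E5
s_5 = InvRound(s_4, k_1) = 0x2F96C8
s_6 = InvRound(s_5, k_0) = 0xC908FE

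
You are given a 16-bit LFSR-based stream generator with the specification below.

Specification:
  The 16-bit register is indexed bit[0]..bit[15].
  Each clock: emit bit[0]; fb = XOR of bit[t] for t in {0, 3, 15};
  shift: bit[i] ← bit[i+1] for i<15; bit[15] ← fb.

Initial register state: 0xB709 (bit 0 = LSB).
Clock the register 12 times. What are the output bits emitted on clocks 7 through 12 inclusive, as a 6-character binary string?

reg_0 = 0xB709
clock 1: out=1, reg = 0xDB84
clock 2: out=0, reg = 0xEDC2
clock 3: out=0, reg = 0xF6E1
clock 4: out=1, reg = 0x7B70
clock 5: out=0, reg = 0x3DB8
clock 6: out=0, reg = 0x9EDC
clock 7: out=0, reg = 0x4F6E
clock 8: out=0, reg = 0xA7B7
clock 9: out=1, reg = 0x53DB
clock 10: out=1, reg = 0x29ED
clock 11: out=1, reg = 0x14F6
clock 12: out=0, reg = 0x0A7B

001110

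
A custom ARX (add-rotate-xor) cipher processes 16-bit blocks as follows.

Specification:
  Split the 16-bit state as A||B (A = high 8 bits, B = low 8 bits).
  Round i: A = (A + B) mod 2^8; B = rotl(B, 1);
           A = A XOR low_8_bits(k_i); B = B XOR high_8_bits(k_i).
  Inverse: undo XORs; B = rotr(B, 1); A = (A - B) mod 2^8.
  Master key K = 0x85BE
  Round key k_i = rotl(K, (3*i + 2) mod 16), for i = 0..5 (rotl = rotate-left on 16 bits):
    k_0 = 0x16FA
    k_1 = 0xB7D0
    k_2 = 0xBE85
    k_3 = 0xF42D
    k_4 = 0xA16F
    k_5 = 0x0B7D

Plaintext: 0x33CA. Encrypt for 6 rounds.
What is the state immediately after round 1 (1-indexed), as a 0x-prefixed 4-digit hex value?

0x0783

s_0 = plaintext = 0x33CA
s_1 = Round(s_0, k_0) = 0x0783
s_2 = Round(s_1, k_1) = 0x5AB0
s_3 = Round(s_2, k_2) = 0x8FDF
s_4 = Round(s_3, k_3) = 0x434B
s_5 = Round(s_4, k_4) = 0xE137
s_6 = Round(s_5, k_5) = 0x6565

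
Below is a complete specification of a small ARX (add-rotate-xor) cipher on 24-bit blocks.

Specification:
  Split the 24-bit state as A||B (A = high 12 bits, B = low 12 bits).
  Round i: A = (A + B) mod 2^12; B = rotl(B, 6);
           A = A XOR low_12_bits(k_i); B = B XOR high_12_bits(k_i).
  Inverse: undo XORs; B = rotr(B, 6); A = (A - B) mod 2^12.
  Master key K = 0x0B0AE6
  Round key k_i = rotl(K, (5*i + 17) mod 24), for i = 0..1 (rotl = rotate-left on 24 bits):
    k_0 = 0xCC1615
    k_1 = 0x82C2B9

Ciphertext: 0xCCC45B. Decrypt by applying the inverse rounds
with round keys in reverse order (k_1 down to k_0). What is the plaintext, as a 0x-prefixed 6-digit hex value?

s_0 = ciphertext = 0xCCC45B
s_1 = InvRound(s_0, k_1) = 0x084DF1
s_2 = InvRound(s_1, k_0) = 0xA8DC04

0xA8DC04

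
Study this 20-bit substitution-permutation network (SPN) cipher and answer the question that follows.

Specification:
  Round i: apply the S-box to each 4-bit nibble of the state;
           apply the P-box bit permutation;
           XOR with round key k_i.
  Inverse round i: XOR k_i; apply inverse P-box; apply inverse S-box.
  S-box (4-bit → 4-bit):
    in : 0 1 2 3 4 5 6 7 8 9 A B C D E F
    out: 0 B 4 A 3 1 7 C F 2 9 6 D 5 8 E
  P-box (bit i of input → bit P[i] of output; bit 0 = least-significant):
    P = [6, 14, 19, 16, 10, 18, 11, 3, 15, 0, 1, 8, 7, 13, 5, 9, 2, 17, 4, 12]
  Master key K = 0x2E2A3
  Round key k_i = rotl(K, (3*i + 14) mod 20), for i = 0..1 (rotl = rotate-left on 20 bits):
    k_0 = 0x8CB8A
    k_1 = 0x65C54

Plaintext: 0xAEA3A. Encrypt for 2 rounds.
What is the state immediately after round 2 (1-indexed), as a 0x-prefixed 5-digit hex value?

0xE918B

s_0 = plaintext = 0xAEA3A
s_1 = Round(s_0, k_0) = 0xD58C6
s_2 = Round(s_1, k_1) = 0xE918B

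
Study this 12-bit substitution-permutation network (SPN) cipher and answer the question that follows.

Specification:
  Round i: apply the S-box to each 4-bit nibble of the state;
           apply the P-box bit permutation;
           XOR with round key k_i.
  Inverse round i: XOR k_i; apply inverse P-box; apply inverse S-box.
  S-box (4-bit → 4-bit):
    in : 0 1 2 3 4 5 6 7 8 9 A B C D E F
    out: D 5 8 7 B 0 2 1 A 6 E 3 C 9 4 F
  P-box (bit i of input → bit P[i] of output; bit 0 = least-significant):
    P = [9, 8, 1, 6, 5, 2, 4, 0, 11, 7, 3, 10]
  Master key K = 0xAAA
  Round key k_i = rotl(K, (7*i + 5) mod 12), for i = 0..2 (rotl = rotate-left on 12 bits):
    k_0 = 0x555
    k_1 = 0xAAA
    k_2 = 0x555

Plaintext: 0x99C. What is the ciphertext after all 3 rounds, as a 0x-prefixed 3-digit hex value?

s_0 = plaintext = 0x99C
s_1 = Round(s_0, k_0) = 0x58B
s_2 = Round(s_1, k_1) = 0x9AF
s_3 = Round(s_2, k_2) = 0x68A

0x68A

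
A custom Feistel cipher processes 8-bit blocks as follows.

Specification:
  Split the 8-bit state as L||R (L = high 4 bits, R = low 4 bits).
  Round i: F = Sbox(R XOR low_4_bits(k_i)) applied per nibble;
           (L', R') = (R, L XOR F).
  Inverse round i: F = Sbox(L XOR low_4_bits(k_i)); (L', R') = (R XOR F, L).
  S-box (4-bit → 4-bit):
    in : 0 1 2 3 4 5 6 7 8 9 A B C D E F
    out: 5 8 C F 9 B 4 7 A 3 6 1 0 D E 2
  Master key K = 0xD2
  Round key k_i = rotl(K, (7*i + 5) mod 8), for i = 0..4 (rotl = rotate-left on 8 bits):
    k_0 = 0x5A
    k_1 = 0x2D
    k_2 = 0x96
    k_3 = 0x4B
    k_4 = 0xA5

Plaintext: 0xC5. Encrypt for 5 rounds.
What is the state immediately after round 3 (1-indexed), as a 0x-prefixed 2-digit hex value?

0xAE

s_0 = plaintext = 0xC5
s_1 = Round(s_0, k_0) = 0x5E
s_2 = Round(s_1, k_1) = 0xEA
s_3 = Round(s_2, k_2) = 0xAE
s_4 = Round(s_3, k_3) = 0xE1
s_5 = Round(s_4, k_4) = 0x17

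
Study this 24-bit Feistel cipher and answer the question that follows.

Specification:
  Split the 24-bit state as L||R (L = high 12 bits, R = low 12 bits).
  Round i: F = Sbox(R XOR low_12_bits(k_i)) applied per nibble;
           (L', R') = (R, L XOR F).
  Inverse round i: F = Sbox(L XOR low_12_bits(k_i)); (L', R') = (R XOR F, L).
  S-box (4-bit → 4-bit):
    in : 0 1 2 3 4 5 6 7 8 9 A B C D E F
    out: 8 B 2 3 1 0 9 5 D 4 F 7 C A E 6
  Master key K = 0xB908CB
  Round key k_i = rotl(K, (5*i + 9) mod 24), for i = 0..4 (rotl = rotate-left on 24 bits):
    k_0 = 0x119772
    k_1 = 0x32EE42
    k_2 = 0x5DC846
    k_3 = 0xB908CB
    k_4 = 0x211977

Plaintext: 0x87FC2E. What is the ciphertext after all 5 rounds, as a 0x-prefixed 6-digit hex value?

s_0 = plaintext = 0x87FC2E
s_1 = Round(s_0, k_0) = 0xC2EF73
s_2 = Round(s_1, k_1) = 0xF73715
s_3 = Round(s_2, k_2) = 0x715970
s_4 = Round(s_3, k_3) = 0x970C62
s_5 = Round(s_4, k_4) = 0xC629C0

0xC629C0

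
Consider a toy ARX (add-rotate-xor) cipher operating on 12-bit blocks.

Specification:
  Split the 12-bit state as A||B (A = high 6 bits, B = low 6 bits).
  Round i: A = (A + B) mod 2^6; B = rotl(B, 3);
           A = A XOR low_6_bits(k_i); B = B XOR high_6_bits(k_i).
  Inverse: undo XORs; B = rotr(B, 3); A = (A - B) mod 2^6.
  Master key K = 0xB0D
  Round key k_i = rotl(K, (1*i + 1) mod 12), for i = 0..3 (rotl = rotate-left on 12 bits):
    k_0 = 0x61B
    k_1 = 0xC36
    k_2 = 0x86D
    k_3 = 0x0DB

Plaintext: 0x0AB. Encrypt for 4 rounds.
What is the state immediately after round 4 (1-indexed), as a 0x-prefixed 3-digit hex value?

s_0 = plaintext = 0x0AB
s_1 = Round(s_0, k_0) = 0xD85
s_2 = Round(s_1, k_1) = 0x358
s_3 = Round(s_2, k_2) = 0x222
s_4 = Round(s_3, k_3) = 0xC57

0xC57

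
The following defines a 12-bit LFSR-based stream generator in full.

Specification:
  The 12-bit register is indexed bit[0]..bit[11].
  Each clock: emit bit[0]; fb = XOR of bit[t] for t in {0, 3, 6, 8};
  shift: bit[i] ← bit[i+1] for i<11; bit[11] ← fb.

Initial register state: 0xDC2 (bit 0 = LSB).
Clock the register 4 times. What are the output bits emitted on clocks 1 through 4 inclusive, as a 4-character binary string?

0100

reg_0 = 0xDC2
clock 1: out=0, reg = 0x6E1
clock 2: out=1, reg = 0x370
clock 3: out=0, reg = 0x1B8
clock 4: out=0, reg = 0x0DC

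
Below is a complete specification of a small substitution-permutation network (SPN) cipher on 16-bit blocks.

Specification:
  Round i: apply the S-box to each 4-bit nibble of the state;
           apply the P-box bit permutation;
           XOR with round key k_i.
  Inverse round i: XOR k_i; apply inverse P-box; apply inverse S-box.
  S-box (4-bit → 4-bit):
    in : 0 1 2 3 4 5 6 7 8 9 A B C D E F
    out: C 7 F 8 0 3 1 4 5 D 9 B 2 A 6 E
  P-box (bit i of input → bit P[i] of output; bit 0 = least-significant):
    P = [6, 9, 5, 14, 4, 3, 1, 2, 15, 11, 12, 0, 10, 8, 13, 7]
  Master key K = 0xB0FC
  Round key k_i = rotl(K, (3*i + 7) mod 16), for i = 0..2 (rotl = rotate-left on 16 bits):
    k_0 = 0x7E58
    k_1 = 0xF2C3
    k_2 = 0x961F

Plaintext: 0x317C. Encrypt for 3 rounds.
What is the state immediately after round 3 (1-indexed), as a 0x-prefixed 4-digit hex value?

s_0 = plaintext = 0x317C
s_1 = Round(s_0, k_0) = 0xE4DA
s_2 = Round(s_1, k_1) = 0x938F
s_3 = Round(s_2, k_2) = 0xF0AC

0xF0AC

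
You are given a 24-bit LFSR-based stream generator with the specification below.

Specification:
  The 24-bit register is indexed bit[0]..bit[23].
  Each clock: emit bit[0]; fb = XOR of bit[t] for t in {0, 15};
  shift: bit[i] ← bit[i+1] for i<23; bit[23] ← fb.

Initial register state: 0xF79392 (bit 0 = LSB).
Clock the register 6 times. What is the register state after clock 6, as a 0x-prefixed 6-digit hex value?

0xF7DE4E

reg_0 = 0xF79392
clock 1: out=0, reg = 0xFBC9C9
clock 2: out=1, reg = 0x7DE4E4
clock 3: out=0, reg = 0xBEF272
clock 4: out=0, reg = 0xDF7939
clock 5: out=1, reg = 0xEFBC9C
clock 6: out=0, reg = 0xF7DE4E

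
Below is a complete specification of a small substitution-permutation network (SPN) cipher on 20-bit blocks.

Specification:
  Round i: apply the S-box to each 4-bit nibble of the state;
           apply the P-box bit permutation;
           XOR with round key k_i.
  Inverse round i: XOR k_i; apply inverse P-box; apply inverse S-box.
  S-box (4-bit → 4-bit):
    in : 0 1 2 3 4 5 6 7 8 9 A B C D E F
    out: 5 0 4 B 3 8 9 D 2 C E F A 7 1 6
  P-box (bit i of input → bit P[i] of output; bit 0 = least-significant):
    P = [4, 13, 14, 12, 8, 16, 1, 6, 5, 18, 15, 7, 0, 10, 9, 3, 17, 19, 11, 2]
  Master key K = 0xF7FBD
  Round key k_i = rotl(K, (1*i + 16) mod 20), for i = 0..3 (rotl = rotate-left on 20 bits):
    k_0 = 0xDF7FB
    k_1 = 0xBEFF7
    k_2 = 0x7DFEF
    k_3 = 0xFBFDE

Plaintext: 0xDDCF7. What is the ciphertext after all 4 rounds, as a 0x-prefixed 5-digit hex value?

s_0 = plaintext = 0xDDCF7
s_1 = Round(s_0, k_0) = 0x2A968
s_2 = Round(s_1, k_1) = 0xB403F
s_3 = Round(s_2, k_2) = 0xC328A
s_4 = Round(s_3, k_3) = 0x64BD3

0x64BD3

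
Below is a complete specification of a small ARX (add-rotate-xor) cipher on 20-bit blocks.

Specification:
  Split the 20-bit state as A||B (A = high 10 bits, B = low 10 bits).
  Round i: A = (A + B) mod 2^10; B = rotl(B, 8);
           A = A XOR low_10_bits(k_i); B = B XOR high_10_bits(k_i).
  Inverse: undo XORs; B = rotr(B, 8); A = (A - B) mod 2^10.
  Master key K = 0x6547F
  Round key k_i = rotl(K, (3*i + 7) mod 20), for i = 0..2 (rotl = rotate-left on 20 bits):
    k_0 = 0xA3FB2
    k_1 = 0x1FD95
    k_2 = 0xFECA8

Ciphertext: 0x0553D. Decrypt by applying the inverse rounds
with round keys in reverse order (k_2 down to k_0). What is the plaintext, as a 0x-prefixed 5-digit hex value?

s_0 = ciphertext = 0x0553D
s_1 = InvRound(s_0, k_2) = 0x68F1A
s_2 = InvRound(s_1, k_1) = 0xA7D97
s_3 = InvRound(s_2, k_0) = 0x32863

0x32863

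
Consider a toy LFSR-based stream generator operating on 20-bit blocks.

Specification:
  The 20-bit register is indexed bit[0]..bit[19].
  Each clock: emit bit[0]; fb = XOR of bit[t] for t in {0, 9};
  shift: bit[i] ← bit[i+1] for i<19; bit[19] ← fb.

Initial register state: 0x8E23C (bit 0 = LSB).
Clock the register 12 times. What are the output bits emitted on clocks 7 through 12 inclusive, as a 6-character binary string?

000100

reg_0 = 0x8E23C
clock 1: out=0, reg = 0xC711E
clock 2: out=0, reg = 0x6388F
clock 3: out=1, reg = 0xB1C47
clock 4: out=1, reg = 0xD8E23
clock 5: out=1, reg = 0x6C711
clock 6: out=1, reg = 0x36388
clock 7: out=0, reg = 0x9B1C4
clock 8: out=0, reg = 0x4D8E2
clock 9: out=0, reg = 0x26C71
clock 10: out=1, reg = 0x93638
clock 11: out=0, reg = 0xC9B1C
clock 12: out=0, reg = 0xE4D8E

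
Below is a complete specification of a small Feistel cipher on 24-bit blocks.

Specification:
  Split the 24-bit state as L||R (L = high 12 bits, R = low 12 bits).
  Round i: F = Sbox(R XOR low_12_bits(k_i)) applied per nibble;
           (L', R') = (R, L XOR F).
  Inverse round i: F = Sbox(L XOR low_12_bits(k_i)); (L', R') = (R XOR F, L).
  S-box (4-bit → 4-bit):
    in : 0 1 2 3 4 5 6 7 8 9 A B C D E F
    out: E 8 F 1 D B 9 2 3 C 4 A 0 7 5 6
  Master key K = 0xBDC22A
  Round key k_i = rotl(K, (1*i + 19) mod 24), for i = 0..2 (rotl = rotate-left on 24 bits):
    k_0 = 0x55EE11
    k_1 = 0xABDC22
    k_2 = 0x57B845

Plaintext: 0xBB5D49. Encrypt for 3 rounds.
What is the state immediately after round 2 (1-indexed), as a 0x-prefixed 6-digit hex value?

0xA064B4

s_0 = plaintext = 0xBB5D49
s_1 = Round(s_0, k_0) = 0xD49A06
s_2 = Round(s_1, k_1) = 0xA064B4
s_3 = Round(s_2, k_2) = 0x4B4A6E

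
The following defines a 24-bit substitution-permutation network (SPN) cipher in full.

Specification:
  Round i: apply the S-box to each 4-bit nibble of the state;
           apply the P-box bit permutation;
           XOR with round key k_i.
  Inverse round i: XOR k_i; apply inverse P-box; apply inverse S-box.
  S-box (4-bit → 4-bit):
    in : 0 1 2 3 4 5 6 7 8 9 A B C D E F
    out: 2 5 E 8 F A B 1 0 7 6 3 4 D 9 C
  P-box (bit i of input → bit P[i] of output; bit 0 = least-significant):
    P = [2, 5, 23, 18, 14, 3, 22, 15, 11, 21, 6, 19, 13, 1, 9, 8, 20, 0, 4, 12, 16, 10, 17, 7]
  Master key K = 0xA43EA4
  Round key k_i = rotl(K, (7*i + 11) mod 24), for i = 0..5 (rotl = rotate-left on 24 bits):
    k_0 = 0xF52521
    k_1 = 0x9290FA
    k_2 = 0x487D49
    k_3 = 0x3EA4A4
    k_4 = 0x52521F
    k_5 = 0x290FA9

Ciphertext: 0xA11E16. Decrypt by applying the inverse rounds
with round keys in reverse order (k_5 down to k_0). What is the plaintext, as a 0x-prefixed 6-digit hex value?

0x995F40

s_0 = ciphertext = 0xA11E16
s_1 = InvRound(s_0, k_5) = 0x325309
s_2 = InvRound(s_1, k_4) = 0x8C50C7
s_3 = InvRound(s_2, k_3) = 0xA6BAEA
s_4 = InvRound(s_3, k_2) = 0x2025D2
s_5 = InvRound(s_4, k_1) = 0xAEE05A
s_6 = InvRound(s_5, k_0) = 0x995F40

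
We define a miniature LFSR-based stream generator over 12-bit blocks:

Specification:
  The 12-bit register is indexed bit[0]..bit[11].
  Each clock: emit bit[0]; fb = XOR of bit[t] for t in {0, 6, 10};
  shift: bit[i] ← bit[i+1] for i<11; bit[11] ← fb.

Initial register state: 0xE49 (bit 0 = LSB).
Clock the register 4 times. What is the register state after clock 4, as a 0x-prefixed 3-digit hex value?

0xFE4

reg_0 = 0xE49
clock 1: out=1, reg = 0xF24
clock 2: out=0, reg = 0xF92
clock 3: out=0, reg = 0xFC9
clock 4: out=1, reg = 0xFE4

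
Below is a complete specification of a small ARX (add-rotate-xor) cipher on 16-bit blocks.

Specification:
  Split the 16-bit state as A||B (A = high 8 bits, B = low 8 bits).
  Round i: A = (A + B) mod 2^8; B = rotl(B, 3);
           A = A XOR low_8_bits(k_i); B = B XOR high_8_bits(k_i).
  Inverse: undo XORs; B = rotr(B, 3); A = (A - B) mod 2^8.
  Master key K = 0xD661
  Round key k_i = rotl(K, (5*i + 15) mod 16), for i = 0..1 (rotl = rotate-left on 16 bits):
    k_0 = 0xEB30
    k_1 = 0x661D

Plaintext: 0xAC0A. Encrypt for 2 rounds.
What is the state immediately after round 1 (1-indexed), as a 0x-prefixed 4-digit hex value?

0x86BB

s_0 = plaintext = 0xAC0A
s_1 = Round(s_0, k_0) = 0x86BB
s_2 = Round(s_1, k_1) = 0x5CBB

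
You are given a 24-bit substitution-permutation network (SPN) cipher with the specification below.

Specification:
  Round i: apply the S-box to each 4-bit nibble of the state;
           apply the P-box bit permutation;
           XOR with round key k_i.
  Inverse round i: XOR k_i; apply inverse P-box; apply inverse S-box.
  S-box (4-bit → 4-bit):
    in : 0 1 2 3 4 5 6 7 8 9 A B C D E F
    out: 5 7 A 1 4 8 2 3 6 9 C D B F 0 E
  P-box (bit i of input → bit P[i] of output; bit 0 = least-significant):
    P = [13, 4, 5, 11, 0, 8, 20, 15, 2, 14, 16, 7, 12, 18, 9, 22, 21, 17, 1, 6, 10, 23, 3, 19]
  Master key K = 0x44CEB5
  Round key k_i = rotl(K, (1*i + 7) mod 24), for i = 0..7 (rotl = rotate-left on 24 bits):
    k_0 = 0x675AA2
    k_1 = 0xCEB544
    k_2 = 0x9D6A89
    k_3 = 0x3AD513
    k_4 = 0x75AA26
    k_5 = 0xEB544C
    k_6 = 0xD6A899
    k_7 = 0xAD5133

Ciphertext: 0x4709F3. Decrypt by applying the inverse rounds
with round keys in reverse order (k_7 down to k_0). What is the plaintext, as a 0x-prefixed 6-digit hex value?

s_0 = ciphertext = 0x4709F3
s_1 = InvRound(s_0, k_7) = 0x2C92E5
s_2 = InvRound(s_1, k_6) = 0xFCB34D
s_3 = InvRound(s_2, k_5) = 0x3688D3
s_4 = InvRound(s_3, k_4) = 0xE2AB31
s_5 = InvRound(s_4, k_3) = 0xC4B64B
s_6 = InvRound(s_5, k_2) = 0x9A9FA5
s_7 = InvRound(s_6, k_1) = 0xE5F50B
s_8 = InvRound(s_7, k_0) = 0x1645CB

0x1645CB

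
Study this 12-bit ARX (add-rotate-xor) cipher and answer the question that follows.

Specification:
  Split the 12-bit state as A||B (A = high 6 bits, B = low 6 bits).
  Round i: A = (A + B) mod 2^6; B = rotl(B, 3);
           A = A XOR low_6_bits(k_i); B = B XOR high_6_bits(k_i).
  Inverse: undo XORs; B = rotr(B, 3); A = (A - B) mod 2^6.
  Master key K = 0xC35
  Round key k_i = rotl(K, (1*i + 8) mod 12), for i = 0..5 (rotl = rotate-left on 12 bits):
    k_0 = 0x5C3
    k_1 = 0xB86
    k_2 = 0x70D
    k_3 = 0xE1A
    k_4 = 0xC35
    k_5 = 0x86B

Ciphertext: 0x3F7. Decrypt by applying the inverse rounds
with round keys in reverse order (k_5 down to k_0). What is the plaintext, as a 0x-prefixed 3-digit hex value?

s_0 = ciphertext = 0x3F7
s_1 = InvRound(s_0, k_5) = 0xCB2
s_2 = InvRound(s_1, k_4) = 0xDD0
s_3 = InvRound(s_2, k_3) = 0xA05
s_4 = InvRound(s_3, k_2) = 0x68B
s_5 = InvRound(s_4, k_1) = 0xC2C
s_6 = InvRound(s_5, k_0) = 0x51F

0x51F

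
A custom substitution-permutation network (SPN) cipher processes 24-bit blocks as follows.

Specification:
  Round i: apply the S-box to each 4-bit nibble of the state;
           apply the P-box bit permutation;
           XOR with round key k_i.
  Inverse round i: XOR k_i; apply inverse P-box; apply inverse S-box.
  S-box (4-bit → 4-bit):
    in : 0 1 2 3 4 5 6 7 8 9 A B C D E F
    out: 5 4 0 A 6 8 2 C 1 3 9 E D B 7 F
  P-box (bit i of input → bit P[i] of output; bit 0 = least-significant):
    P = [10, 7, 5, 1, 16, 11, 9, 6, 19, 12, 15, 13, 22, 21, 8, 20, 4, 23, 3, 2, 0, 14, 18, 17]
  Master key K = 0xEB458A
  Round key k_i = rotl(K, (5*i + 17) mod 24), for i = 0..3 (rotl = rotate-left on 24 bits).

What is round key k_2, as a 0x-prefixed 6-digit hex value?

K = 0xEB458A
k_0 = rotl(K, (5*0+17) mod 24) = rotl(K, 17) = 0x15D68B
k_1 = rotl(K, (5*1+17) mod 24) = rotl(K, 22) = 0xBAD162
k_2 = rotl(K, (5*2+17) mod 24) = rotl(K, 3) = 0x5A2C57

0x5A2C57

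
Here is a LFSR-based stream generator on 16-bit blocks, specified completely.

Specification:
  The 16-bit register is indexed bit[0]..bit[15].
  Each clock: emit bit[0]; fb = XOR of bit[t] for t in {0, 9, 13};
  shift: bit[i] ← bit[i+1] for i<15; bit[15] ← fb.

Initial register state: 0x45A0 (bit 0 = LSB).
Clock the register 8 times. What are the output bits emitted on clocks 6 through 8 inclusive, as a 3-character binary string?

reg_0 = 0x45A0
clock 1: out=0, reg = 0x22D0
clock 2: out=0, reg = 0x1168
clock 3: out=0, reg = 0x08B4
clock 4: out=0, reg = 0x045A
clock 5: out=0, reg = 0x022D
clock 6: out=1, reg = 0x0116
clock 7: out=0, reg = 0x008B
clock 8: out=1, reg = 0x8045

101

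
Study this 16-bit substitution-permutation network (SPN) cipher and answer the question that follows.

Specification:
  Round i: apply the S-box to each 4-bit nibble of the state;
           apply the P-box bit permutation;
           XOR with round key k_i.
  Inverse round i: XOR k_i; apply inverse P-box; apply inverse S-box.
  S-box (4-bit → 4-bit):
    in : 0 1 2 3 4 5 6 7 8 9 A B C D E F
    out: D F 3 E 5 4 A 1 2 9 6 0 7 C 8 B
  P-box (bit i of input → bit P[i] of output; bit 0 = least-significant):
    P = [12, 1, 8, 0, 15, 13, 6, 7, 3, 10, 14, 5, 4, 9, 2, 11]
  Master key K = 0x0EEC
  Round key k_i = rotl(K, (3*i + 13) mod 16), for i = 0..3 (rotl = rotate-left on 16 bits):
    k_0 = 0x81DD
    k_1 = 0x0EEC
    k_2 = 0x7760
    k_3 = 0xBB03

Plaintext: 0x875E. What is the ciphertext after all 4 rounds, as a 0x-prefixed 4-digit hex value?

0x33E2

s_0 = plaintext = 0x875E
s_1 = Round(s_0, k_0) = 0x8394
s_2 = Round(s_1, k_1) = 0xD94C
s_3 = Round(s_2, k_2) = 0xEE0E
s_4 = Round(s_3, k_3) = 0x33E2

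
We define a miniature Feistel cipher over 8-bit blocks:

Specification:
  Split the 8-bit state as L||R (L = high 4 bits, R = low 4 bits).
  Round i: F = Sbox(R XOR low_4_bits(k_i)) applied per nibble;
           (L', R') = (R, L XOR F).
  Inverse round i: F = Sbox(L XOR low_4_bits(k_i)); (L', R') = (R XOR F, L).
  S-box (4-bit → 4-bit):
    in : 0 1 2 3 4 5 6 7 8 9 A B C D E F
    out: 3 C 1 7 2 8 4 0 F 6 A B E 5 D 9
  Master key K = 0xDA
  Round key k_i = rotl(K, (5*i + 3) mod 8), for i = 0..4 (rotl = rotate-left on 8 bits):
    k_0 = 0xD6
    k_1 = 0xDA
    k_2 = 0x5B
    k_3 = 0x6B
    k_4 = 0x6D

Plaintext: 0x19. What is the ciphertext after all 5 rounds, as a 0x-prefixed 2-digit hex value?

s_0 = plaintext = 0x19
s_1 = Round(s_0, k_0) = 0x98
s_2 = Round(s_1, k_1) = 0x88
s_3 = Round(s_2, k_2) = 0x8F
s_4 = Round(s_3, k_3) = 0xFA
s_5 = Round(s_4, k_4) = 0xAF

0xAF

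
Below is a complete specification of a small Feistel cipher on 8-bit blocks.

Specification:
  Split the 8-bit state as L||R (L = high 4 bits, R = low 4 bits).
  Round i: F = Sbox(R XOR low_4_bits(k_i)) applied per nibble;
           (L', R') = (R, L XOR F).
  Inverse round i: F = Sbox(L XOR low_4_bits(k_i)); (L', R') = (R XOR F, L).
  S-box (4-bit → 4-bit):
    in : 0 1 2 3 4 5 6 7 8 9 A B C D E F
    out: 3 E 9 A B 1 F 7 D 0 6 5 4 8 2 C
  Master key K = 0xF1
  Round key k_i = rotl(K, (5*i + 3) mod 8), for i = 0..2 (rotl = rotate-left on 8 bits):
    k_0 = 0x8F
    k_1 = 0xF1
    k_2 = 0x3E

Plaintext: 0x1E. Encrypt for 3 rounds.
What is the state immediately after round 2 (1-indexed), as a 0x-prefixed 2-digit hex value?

0xFC

s_0 = plaintext = 0x1E
s_1 = Round(s_0, k_0) = 0xEF
s_2 = Round(s_1, k_1) = 0xFC
s_3 = Round(s_2, k_2) = 0xC6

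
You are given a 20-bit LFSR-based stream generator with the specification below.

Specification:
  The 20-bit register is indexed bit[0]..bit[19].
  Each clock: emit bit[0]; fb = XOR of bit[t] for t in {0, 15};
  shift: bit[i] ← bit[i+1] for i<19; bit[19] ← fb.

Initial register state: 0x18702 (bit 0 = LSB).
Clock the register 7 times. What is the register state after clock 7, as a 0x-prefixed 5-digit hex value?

0x4230E

reg_0 = 0x18702
clock 1: out=0, reg = 0x8C381
clock 2: out=1, reg = 0x461C0
clock 3: out=0, reg = 0x230E0
clock 4: out=0, reg = 0x11870
clock 5: out=0, reg = 0x08C38
clock 6: out=0, reg = 0x8461C
clock 7: out=0, reg = 0x4230E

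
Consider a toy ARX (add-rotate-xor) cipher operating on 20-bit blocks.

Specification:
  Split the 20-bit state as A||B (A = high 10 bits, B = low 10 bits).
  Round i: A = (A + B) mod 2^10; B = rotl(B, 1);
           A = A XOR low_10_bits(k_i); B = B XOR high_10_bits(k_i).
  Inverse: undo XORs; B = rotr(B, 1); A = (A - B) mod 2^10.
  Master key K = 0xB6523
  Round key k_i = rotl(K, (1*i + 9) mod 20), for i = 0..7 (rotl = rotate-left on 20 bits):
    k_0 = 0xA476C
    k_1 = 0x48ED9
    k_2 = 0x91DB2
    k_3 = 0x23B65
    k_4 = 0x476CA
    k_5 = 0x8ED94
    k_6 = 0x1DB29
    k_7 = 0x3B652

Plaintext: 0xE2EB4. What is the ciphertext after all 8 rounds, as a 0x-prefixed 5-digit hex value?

s_0 = plaintext = 0xE2EB4
s_1 = Round(s_0, k_0) = 0x54FF8
s_2 = Round(s_1, k_1) = 0xE4AD2
s_3 = Round(s_2, k_2) = 0xF5BE2
s_4 = Round(s_3, k_3) = 0x3774B
s_5 = Round(s_4, k_4) = 0xB8B8A
s_6 = Round(s_5, k_5) = 0xFE12E
s_7 = Round(s_6, k_6) = 0x83E2A
s_8 = Round(s_7, k_7) = 0x9ACB8

0x9ACB8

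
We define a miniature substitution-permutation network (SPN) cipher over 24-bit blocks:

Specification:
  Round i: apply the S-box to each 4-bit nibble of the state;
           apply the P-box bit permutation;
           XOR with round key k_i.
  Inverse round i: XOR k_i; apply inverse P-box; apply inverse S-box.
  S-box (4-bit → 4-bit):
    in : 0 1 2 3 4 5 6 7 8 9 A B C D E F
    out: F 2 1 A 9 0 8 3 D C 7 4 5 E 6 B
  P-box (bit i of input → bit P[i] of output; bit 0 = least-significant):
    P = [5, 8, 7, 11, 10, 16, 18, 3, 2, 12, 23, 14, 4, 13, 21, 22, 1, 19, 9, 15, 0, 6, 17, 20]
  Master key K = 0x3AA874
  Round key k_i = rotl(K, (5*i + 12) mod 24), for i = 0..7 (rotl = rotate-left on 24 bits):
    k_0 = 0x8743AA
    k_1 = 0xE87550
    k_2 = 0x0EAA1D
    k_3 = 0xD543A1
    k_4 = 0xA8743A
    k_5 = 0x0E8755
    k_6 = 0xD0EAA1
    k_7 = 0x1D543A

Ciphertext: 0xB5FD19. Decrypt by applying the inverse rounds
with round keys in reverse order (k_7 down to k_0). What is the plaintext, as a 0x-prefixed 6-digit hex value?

0xF7C5D5

s_0 = ciphertext = 0xB5FD19
s_1 = InvRound(s_0, k_7) = 0x2FEB5F
s_2 = InvRound(s_1, k_6) = 0xD78CDA
s_3 = InvRound(s_2, k_5) = 0x4A6C3D
s_4 = InvRound(s_3, k_4) = 0xC29A56
s_5 = InvRound(s_4, k_3) = 0x042FE0
s_6 = InvRound(s_5, k_2) = 0xA3224A
s_7 = InvRound(s_6, k_1) = 0xBA43F1
s_8 = InvRound(s_7, k_0) = 0xF7C5D5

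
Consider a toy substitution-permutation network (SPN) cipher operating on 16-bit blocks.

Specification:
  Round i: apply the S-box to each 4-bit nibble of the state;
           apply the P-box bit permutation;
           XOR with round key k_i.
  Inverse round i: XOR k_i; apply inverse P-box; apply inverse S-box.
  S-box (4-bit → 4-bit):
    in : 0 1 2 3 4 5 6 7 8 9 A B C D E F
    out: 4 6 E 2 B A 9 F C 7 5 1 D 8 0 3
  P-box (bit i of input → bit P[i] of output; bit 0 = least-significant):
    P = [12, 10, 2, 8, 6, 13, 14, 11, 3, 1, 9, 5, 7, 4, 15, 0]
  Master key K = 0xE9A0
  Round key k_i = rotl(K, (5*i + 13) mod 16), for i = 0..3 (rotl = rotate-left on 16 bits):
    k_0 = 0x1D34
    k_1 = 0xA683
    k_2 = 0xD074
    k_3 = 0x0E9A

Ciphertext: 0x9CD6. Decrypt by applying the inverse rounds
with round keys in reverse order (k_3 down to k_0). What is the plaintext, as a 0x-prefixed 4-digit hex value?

s_0 = ciphertext = 0x9CD6
s_1 = InvRound(s_0, k_3) = 0x0ABA
s_2 = InvRound(s_1, k_2) = 0xA9CA
s_3 = InvRound(s_2, k_1) = 0xDA65
s_4 = InvRound(s_3, k_0) = 0x20A5

0x20A5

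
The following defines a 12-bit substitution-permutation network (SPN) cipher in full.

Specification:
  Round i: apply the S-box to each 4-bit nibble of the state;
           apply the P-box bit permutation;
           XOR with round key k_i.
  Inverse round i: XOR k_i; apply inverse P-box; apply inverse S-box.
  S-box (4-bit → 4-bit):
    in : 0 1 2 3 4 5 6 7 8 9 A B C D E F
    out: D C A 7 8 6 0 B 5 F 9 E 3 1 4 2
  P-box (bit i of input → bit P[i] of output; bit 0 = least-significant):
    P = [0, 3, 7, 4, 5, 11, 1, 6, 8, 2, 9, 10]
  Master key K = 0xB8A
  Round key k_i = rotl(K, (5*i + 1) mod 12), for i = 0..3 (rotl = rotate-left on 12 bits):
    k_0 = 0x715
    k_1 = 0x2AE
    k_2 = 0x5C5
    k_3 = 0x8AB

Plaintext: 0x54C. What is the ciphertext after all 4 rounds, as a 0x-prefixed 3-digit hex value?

0xAE0

s_0 = plaintext = 0x54C
s_1 = Round(s_0, k_0) = 0x558
s_2 = Round(s_1, k_1) = 0x829
s_3 = Round(s_2, k_2) = 0xE1C
s_4 = Round(s_3, k_3) = 0xAE0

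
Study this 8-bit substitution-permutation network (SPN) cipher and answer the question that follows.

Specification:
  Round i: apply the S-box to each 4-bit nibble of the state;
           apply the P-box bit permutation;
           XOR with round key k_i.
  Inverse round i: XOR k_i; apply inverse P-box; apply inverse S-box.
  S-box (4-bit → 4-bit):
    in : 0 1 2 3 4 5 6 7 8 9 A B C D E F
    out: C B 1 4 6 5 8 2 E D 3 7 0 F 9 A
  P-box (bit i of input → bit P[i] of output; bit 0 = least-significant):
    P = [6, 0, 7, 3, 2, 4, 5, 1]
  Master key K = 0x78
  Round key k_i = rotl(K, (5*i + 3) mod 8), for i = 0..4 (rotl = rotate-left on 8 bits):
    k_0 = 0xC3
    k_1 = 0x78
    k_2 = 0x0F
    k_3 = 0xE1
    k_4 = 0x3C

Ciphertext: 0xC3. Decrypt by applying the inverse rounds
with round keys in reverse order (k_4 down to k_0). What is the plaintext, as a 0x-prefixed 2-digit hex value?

s_0 = ciphertext = 0xC3
s_1 = InvRound(s_0, k_4) = 0xDD
s_2 = InvRound(s_1, k_3) = 0xB6
s_3 = InvRound(s_2, k_2) = 0x48
s_4 = InvRound(s_3, k_1) = 0x4C
s_5 = InvRound(s_4, k_0) = 0xE8

0xE8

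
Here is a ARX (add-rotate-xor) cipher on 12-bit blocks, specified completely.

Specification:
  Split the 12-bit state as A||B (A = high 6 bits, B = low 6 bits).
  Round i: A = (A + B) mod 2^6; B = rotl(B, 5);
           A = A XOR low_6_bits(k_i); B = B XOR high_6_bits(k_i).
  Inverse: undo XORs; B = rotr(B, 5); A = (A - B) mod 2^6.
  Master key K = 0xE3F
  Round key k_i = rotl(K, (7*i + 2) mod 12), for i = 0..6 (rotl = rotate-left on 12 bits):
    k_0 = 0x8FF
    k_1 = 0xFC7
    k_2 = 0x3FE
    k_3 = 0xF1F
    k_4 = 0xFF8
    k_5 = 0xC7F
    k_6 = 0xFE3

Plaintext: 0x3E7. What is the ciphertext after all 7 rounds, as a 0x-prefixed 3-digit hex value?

0xFCC

s_0 = plaintext = 0x3E7
s_1 = Round(s_0, k_0) = 0x250
s_2 = Round(s_1, k_1) = 0x7B7
s_3 = Round(s_2, k_2) = 0xAF4
s_4 = Round(s_3, k_3) = 0x026
s_5 = Round(s_4, k_4) = 0x7AC
s_6 = Round(s_5, k_5) = 0xD67
s_7 = Round(s_6, k_6) = 0xFCC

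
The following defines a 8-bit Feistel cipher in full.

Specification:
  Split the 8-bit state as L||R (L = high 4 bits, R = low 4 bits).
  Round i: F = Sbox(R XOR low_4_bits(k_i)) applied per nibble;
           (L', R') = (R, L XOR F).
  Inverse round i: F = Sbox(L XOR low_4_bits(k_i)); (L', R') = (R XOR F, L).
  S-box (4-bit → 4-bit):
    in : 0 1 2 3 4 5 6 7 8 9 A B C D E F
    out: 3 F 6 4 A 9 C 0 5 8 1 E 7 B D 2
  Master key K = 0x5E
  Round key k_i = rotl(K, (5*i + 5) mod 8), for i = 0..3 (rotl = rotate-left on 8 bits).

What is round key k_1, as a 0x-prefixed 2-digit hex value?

0x79

K = 0x5E
k_0 = rotl(K, (5*0+5) mod 8) = rotl(K, 5) = 0xCB
k_1 = rotl(K, (5*1+5) mod 8) = rotl(K, 2) = 0x79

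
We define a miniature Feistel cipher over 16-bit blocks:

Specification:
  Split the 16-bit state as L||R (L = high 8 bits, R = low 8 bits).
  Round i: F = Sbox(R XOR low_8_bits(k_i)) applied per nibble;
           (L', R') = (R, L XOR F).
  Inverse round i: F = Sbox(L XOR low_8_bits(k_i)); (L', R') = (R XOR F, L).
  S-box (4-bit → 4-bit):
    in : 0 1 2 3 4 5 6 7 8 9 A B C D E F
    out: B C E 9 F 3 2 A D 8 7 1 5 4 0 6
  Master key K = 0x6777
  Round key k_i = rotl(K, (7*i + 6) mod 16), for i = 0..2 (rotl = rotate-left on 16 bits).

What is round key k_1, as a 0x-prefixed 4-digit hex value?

0xECEE

K = 0x6777
k_0 = rotl(K, (7*0+6) mod 16) = rotl(K, 6) = 0xDDD9
k_1 = rotl(K, (7*1+6) mod 16) = rotl(K, 13) = 0xECEE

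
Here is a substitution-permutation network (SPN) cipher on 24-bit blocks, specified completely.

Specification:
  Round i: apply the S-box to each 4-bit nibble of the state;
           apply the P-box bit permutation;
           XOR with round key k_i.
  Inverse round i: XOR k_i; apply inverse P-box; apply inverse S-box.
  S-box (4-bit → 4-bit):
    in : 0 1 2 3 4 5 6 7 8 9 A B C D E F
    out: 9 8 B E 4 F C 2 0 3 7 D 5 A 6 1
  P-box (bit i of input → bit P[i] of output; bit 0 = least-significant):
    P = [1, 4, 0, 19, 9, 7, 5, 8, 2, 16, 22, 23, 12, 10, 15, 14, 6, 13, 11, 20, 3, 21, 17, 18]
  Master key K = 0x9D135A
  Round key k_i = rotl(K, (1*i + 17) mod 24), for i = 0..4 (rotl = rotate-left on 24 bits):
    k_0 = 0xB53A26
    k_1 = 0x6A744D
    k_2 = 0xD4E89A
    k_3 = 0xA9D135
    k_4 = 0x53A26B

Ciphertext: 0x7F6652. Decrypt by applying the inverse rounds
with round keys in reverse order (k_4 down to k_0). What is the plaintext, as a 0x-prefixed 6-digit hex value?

s_0 = ciphertext = 0x7F6652
s_1 = InvRound(s_0, k_4) = 0x283843
s_2 = InvRound(s_1, k_3) = 0x8A6269
s_3 = InvRound(s_2, k_2) = 0x6B44A5
s_4 = InvRound(s_3, k_1) = 0xF9F7E8
s_5 = InvRound(s_4, k_0) = 0x0C3CD0

0x0C3CD0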